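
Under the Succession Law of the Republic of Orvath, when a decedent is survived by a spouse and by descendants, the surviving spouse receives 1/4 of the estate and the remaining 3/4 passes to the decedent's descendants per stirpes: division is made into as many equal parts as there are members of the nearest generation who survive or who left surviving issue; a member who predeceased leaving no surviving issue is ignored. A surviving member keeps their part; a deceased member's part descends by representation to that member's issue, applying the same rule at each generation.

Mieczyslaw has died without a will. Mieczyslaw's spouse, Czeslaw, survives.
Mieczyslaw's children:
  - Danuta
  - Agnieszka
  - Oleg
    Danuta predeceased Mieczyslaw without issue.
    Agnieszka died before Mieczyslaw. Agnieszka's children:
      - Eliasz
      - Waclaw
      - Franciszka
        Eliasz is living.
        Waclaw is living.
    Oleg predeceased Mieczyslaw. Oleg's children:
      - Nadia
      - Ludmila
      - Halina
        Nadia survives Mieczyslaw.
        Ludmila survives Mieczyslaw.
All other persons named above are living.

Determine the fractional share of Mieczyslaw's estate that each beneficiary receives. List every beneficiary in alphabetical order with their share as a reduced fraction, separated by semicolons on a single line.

Czeslaw 1/4; Eliasz 1/8; Franciszka 1/8; Halina 1/8; Ludmila 1/8; Nadia 1/8; Waclaw 1/8

Czeslaw, as surviving spouse, takes 1/4.
The remaining 3/4 passes to Mieczyslaw's descendants per stirpes.
Danuta left no surviving issue, so that branch lapses and is disregarded.
The 3/4 is divided into 2 equal shares of 3/8 among Agnieszka, Oleg.
Agnieszka predeceased; the 3/8 allotted to Agnieszka's branch passes to Agnieszka's issue by representation.
The 3/8 is divided into 3 equal shares of 1/8 among Eliasz, Waclaw, Franciszka.
Eliasz is living and takes 1/8.
Waclaw is living and takes 1/8.
Franciszka is living and takes 1/8.
Oleg predeceased; the 3/8 allotted to Oleg's branch passes to Oleg's issue by representation.
The 3/8 is divided into 3 equal shares of 1/8 among Nadia, Ludmila, Halina.
Nadia is living and takes 1/8.
Ludmila is living and takes 1/8.
Halina is living and takes 1/8.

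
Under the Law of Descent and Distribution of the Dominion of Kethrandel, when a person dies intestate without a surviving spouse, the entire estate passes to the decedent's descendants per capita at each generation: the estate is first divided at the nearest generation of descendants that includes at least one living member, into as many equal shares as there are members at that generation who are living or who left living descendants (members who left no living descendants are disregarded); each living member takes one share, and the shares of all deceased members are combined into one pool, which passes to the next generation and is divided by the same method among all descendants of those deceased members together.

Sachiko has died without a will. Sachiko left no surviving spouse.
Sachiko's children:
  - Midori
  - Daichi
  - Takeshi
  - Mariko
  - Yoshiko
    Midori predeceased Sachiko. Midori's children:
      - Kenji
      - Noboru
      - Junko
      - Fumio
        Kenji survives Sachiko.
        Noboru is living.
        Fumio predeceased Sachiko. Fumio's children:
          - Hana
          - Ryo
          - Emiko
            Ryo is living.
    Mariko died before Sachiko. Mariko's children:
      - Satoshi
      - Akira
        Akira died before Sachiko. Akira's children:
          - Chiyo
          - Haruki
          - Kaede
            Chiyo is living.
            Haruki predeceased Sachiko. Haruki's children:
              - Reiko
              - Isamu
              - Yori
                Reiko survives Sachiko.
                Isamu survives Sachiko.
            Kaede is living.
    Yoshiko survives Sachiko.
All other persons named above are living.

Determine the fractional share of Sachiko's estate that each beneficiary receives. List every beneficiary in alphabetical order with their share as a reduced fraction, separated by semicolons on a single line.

There is no surviving spouse, so the entire estate passes to Sachiko's descendants per capita at each generation.
At generation 1 (Midori, Daichi, Takeshi, Mariko, Yoshiko) there are 5 shares of (1)/5 = 1/5 each.
Living: Daichi, Takeshi, and Yoshiko — each takes 1/5.
Deceased: Midori and Mariko. Their combined 2/5 is pooled and carried to generation 2.
At generation 2 (Kenji, Noboru, Junko, Fumio, Satoshi, Akira) there are 6 shares of (2/5)/6 = 1/15 each.
Living: Kenji, Noboru, Junko, and Satoshi — each takes 1/15.
Deceased: Fumio and Akira. Their combined 2/15 is pooled and carried to generation 3.
At generation 3 (Hana, Ryo, Emiko, Chiyo, Haruki, Kaede) there are 6 shares of (2/15)/6 = 1/45 each.
Living: Hana, Ryo, Emiko, Chiyo, and Kaede — each takes 1/45.
Deceased: Haruki. That 1/45 share is carried to generation 4.
At generation 4 (Reiko, Isamu, Yori) there are 3 shares of (1/45)/3 = 1/135 each.
Living: Reiko, Isamu, and Yori — each takes 1/135.

Chiyo 1/45; Daichi 1/5; Emiko 1/45; Hana 1/45; Isamu 1/135; Junko 1/15; Kaede 1/45; Kenji 1/15; Noboru 1/15; Reiko 1/135; Ryo 1/45; Satoshi 1/15; Takeshi 1/5; Yori 1/135; Yoshiko 1/5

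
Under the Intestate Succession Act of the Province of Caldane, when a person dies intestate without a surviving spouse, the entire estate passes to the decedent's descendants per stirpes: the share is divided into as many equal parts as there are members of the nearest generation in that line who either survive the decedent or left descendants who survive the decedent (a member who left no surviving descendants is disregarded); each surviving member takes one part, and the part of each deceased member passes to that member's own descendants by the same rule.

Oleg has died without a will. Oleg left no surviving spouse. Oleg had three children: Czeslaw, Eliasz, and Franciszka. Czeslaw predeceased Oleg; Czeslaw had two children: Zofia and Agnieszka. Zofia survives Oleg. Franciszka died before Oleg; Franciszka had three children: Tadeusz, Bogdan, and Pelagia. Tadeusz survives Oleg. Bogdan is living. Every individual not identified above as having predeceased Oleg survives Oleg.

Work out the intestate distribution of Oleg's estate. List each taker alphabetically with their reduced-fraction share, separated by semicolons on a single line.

Agnieszka 1/6; Bogdan 1/9; Eliasz 1/3; Pelagia 1/9; Tadeusz 1/9; Zofia 1/6

There is no surviving spouse, so the entire estate passes to Oleg's descendants per stirpes.
The estate is divided into 3 equal shares of 1/3 among Czeslaw, Eliasz, Franciszka.
Czeslaw predeceased; the 1/3 allotted to Czeslaw's branch passes to Czeslaw's issue by representation.
The 1/3 is divided into 2 equal shares of 1/6 among Zofia, Agnieszka.
Zofia is living and takes 1/6.
Agnieszka is living and takes 1/6.
Eliasz is living and takes 1/3.
Franciszka predeceased; the 1/3 allotted to Franciszka's branch passes to Franciszka's issue by representation.
The 1/3 is divided into 3 equal shares of 1/9 among Tadeusz, Bogdan, Pelagia.
Tadeusz is living and takes 1/9.
Bogdan is living and takes 1/9.
Pelagia is living and takes 1/9.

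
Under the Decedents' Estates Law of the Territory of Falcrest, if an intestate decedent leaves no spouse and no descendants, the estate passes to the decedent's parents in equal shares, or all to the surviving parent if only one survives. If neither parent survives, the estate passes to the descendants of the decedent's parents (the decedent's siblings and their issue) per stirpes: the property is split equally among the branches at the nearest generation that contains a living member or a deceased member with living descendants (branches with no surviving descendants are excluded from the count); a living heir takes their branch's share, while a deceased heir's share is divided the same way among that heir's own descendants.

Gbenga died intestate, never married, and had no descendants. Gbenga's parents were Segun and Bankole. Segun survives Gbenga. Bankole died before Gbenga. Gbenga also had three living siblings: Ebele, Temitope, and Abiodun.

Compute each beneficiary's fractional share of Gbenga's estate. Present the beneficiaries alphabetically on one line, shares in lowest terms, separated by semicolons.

Segun 1

Only one parent, Segun, survives, so Segun takes the entire estate. The siblings take nothing because a surviving parent has priority.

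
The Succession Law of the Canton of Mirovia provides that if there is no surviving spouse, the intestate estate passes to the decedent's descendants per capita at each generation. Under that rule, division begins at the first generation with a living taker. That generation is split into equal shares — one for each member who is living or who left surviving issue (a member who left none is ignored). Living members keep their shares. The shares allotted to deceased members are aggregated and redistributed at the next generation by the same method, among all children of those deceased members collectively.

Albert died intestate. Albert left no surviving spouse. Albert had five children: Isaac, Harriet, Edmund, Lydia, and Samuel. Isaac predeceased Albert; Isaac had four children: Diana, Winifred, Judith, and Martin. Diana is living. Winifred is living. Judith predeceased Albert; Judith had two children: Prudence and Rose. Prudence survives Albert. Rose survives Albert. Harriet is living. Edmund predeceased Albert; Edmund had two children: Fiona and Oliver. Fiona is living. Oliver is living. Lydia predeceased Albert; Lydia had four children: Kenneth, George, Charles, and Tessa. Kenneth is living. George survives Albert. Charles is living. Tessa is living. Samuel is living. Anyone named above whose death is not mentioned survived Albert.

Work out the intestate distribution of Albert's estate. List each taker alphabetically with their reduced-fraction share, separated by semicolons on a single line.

Charles 3/50; Diana 3/50; Fiona 3/50; George 3/50; Harriet 1/5; Kenneth 3/50; Martin 3/50; Oliver 3/50; Prudence 3/100; Rose 3/100; Samuel 1/5; Tessa 3/50; Winifred 3/50

There is no surviving spouse, so the entire estate passes to Albert's descendants per capita at each generation.
At generation 1 (Isaac, Harriet, Edmund, Lydia, Samuel) there are 5 shares of (1)/5 = 1/5 each.
Living: Harriet and Samuel — each takes 1/5.
Deceased: Isaac, Edmund, and Lydia. Their combined 3/5 is pooled and carried to generation 2.
At generation 2 (Diana, Winifred, Judith, Martin, Fiona, Oliver, Kenneth, George, Charles, Tessa) there are 10 shares of (3/5)/10 = 3/50 each.
Living: Diana, Winifred, Martin, Fiona, Oliver, Kenneth, George, Charles, and Tessa — each takes 3/50.
Deceased: Judith. That 3/50 share is carried to generation 3.
At generation 3 (Prudence, Rose) there are 2 shares of (3/50)/2 = 3/100 each.
Living: Prudence and Rose — each takes 3/100.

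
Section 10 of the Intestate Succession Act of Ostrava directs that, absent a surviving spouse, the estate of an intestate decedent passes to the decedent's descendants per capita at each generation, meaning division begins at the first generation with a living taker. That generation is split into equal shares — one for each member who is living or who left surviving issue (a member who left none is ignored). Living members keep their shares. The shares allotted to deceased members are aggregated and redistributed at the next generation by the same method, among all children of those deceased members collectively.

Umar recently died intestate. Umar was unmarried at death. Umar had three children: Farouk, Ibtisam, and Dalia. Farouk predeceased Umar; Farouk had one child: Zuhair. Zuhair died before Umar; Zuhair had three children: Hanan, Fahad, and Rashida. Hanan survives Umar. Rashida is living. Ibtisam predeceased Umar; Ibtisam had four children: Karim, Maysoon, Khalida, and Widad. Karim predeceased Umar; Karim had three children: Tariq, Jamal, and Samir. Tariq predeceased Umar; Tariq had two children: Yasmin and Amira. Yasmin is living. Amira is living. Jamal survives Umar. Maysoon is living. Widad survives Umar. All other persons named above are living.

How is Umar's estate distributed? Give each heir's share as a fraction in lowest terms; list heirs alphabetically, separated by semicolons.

Amira 1/45; Dalia 1/3; Fahad 2/45; Hanan 2/45; Jamal 2/45; Khalida 2/15; Maysoon 2/15; Rashida 2/45; Samir 2/45; Widad 2/15; Yasmin 1/45

There is no surviving spouse, so the entire estate passes to Umar's descendants per capita at each generation.
At generation 1 (Farouk, Ibtisam, Dalia) there are 3 shares of (1)/3 = 1/3 each.
Living: Dalia — each takes 1/3.
Deceased: Farouk and Ibtisam. Their combined 2/3 is pooled and carried to generation 2.
At generation 2 (Zuhair, Karim, Maysoon, Khalida, Widad) there are 5 shares of (2/3)/5 = 2/15 each.
Living: Maysoon, Khalida, and Widad — each takes 2/15.
Deceased: Zuhair and Karim. Their combined 4/15 is pooled and carried to generation 3.
At generation 3 (Hanan, Fahad, Rashida, Tariq, Jamal, Samir) there are 6 shares of (4/15)/6 = 2/45 each.
Living: Hanan, Fahad, Rashida, Jamal, and Samir — each takes 2/45.
Deceased: Tariq. That 2/45 share is carried to generation 4.
At generation 4 (Yasmin, Amira) there are 2 shares of (2/45)/2 = 1/45 each.
Living: Yasmin and Amira — each takes 1/45.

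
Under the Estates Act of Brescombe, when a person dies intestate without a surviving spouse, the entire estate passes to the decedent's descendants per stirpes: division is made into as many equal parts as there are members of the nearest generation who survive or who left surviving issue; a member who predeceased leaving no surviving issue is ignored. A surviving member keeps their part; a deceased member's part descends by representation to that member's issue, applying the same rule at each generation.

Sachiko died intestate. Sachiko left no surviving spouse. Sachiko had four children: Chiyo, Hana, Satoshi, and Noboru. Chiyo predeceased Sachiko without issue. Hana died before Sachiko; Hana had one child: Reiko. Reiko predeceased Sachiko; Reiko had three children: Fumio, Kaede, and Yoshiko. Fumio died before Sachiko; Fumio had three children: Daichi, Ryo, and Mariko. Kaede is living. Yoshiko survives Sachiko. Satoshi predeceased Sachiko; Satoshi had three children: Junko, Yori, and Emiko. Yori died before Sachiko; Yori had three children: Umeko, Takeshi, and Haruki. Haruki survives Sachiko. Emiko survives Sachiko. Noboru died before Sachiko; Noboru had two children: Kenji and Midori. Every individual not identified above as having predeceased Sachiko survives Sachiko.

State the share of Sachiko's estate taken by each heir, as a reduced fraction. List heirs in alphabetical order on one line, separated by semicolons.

Daichi 1/27; Emiko 1/9; Haruki 1/27; Junko 1/9; Kaede 1/9; Kenji 1/6; Mariko 1/27; Midori 1/6; Ryo 1/27; Takeshi 1/27; Umeko 1/27; Yoshiko 1/9

There is no surviving spouse, so the entire estate passes to Sachiko's descendants per stirpes.
Chiyo left no surviving issue, so that branch lapses and is disregarded.
The estate is divided into 3 equal shares of 1/3 among Hana, Satoshi, Noboru.
Hana predeceased; the 1/3 allotted to Hana's branch passes to Hana's issue by representation.
Reiko's line is the sole branch at this level, so the full 1/3 passes to Reiko's issue by representation.
The 1/3 is divided into 3 equal shares of 1/9 among Fumio, Kaede, Yoshiko.
Fumio predeceased; the 1/9 allotted to Fumio's branch passes to Fumio's issue by representation.
The 1/9 is divided into 3 equal shares of 1/27 among Daichi, Ryo, Mariko.
Daichi is living and takes 1/27.
Ryo is living and takes 1/27.
Mariko is living and takes 1/27.
Kaede is living and takes 1/9.
Yoshiko is living and takes 1/9.
Satoshi predeceased; the 1/3 allotted to Satoshi's branch passes to Satoshi's issue by representation.
The 1/3 is divided into 3 equal shares of 1/9 among Junko, Yori, Emiko.
Junko is living and takes 1/9.
Yori predeceased; the 1/9 allotted to Yori's branch passes to Yori's issue by representation.
The 1/9 is divided into 3 equal shares of 1/27 among Umeko, Takeshi, Haruki.
Umeko is living and takes 1/27.
Takeshi is living and takes 1/27.
Haruki is living and takes 1/27.
Emiko is living and takes 1/9.
Noboru predeceased; the 1/3 allotted to Noboru's branch passes to Noboru's issue by representation.
The 1/3 is divided into 2 equal shares of 1/6 among Kenji, Midori.
Kenji is living and takes 1/6.
Midori is living and takes 1/6.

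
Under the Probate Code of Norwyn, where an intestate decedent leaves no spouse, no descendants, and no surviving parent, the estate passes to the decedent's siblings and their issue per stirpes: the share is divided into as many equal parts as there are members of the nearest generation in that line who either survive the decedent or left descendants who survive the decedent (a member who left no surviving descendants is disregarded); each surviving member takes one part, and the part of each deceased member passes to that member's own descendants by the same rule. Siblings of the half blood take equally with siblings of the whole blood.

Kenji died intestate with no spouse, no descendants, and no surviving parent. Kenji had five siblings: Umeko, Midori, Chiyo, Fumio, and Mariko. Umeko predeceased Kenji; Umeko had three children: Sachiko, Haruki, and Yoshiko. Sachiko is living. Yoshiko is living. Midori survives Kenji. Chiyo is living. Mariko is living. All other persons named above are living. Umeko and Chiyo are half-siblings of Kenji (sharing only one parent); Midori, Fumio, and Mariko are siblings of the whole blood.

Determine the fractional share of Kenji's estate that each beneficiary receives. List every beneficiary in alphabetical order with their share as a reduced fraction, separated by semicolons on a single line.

No spouse, descendants, or parent survives, so the estate passes to Kenji's siblings per stirpes.
Half-blood and whole-blood siblings take equally under the stated rule.
The estate is divided into 5 equal shares of 1/5 among Umeko, Midori, Chiyo, Fumio, Mariko.
Umeko predeceased; the 1/5 allotted to Umeko's branch passes to Umeko's issue by representation.
The 1/5 is divided into 3 equal shares of 1/15 among Sachiko, Haruki, Yoshiko.
Sachiko is living and takes 1/15.
Haruki is living and takes 1/15.
Yoshiko is living and takes 1/15.
Midori is living and takes 1/5.
Chiyo is living and takes 1/5.
Fumio is living and takes 1/5.
Mariko is living and takes 1/5.

Chiyo 1/5; Fumio 1/5; Haruki 1/15; Mariko 1/5; Midori 1/5; Sachiko 1/15; Yoshiko 1/15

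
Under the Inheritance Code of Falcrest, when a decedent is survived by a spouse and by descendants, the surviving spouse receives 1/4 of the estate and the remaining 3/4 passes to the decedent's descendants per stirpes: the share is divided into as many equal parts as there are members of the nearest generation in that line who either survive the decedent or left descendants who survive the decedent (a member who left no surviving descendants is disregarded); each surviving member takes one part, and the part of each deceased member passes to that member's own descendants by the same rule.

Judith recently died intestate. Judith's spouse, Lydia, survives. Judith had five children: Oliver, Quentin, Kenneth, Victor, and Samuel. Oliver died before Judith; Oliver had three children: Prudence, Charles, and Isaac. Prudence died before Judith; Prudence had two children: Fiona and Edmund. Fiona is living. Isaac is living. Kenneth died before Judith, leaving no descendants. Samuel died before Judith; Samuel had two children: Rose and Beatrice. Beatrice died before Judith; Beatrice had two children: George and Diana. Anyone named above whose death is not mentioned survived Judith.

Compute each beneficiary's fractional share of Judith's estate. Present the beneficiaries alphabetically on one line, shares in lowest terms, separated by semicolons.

Lydia, as surviving spouse, takes 1/4.
The remaining 3/4 passes to Judith's descendants per stirpes.
Kenneth left no surviving issue, so that branch lapses and is disregarded.
The 3/4 is divided into 4 equal shares of 3/16 among Oliver, Quentin, Victor, Samuel.
Oliver predeceased; the 3/16 allotted to Oliver's branch passes to Oliver's issue by representation.
The 3/16 is divided into 3 equal shares of 1/16 among Prudence, Charles, Isaac.
Prudence predeceased; the 1/16 allotted to Prudence's branch passes to Prudence's issue by representation.
The 1/16 is divided into 2 equal shares of 1/32 among Fiona, Edmund.
Fiona is living and takes 1/32.
Edmund is living and takes 1/32.
Charles is living and takes 1/16.
Isaac is living and takes 1/16.
Quentin is living and takes 3/16.
Victor is living and takes 3/16.
Samuel predeceased; the 3/16 allotted to Samuel's branch passes to Samuel's issue by representation.
The 3/16 is divided into 2 equal shares of 3/32 among Rose, Beatrice.
Rose is living and takes 3/32.
Beatrice predeceased; the 3/32 allotted to Beatrice's branch passes to Beatrice's issue by representation.
The 3/32 is divided into 2 equal shares of 3/64 among George, Diana.
George is living and takes 3/64.
Diana is living and takes 3/64.

Charles 1/16; Diana 3/64; Edmund 1/32; Fiona 1/32; George 3/64; Isaac 1/16; Lydia 1/4; Quentin 3/16; Rose 3/32; Victor 3/16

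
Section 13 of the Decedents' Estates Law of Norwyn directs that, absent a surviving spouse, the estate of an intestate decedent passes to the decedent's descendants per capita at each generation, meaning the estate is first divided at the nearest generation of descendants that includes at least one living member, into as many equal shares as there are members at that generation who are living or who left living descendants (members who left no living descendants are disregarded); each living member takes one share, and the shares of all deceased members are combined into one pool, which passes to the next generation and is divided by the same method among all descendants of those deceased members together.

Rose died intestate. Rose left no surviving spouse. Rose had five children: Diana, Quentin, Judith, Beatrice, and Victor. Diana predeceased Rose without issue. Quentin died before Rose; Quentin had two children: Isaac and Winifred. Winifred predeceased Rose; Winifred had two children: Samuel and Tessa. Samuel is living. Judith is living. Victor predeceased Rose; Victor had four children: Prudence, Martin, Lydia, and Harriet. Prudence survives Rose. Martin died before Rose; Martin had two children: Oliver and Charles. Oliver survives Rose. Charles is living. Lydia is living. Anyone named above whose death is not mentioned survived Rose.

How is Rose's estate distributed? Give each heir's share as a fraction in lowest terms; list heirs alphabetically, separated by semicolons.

There is no surviving spouse, so the entire estate passes to Rose's descendants per capita at each generation.
At generation 1 (Quentin, Judith, Beatrice, Victor) there are 4 shares of (1)/4 = 1/4 each.
Living: Judith and Beatrice — each takes 1/4.
Deceased: Quentin and Victor. Their combined 1/2 is pooled and carried to generation 2.
At generation 2 (Isaac, Winifred, Prudence, Martin, Lydia, Harriet) there are 6 shares of (1/2)/6 = 1/12 each.
Living: Isaac, Prudence, Lydia, and Harriet — each takes 1/12.
Deceased: Winifred and Martin. Their combined 1/6 is pooled and carried to generation 3.
At generation 3 (Samuel, Tessa, Oliver, Charles) there are 4 shares of (1/6)/4 = 1/24 each.
Living: Samuel, Tessa, Oliver, and Charles — each takes 1/24.

Beatrice 1/4; Charles 1/24; Harriet 1/12; Isaac 1/12; Judith 1/4; Lydia 1/12; Oliver 1/24; Prudence 1/12; Samuel 1/24; Tessa 1/24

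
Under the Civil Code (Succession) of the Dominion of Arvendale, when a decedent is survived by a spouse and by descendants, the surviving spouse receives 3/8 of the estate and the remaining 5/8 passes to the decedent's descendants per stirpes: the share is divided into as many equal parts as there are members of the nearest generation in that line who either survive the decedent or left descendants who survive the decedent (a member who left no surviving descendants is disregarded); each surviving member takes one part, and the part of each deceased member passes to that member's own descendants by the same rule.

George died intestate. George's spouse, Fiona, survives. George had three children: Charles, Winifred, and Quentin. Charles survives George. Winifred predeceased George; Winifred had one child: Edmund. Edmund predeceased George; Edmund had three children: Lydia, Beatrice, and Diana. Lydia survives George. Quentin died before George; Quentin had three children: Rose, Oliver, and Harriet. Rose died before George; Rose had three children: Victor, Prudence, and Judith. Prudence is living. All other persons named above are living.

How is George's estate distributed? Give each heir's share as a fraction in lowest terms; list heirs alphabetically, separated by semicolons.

Beatrice 5/72; Charles 5/24; Diana 5/72; Fiona 3/8; Harriet 5/72; Judith 5/216; Lydia 5/72; Oliver 5/72; Prudence 5/216; Victor 5/216

Fiona, as surviving spouse, takes 3/8.
The remaining 5/8 passes to George's descendants per stirpes.
The 5/8 is divided into 3 equal shares of 5/24 among Charles, Winifred, Quentin.
Charles is living and takes 5/24.
Winifred predeceased; the 5/24 allotted to Winifred's branch passes to Winifred's issue by representation.
Edmund's line is the sole branch at this level, so the full 5/24 passes to Edmund's issue by representation.
The 5/24 is divided into 3 equal shares of 5/72 among Lydia, Beatrice, Diana.
Lydia is living and takes 5/72.
Beatrice is living and takes 5/72.
Diana is living and takes 5/72.
Quentin predeceased; the 5/24 allotted to Quentin's branch passes to Quentin's issue by representation.
The 5/24 is divided into 3 equal shares of 5/72 among Rose, Oliver, Harriet.
Rose predeceased; the 5/72 allotted to Rose's branch passes to Rose's issue by representation.
The 5/72 is divided into 3 equal shares of 5/216 among Victor, Prudence, Judith.
Victor is living and takes 5/216.
Prudence is living and takes 5/216.
Judith is living and takes 5/216.
Oliver is living and takes 5/72.
Harriet is living and takes 5/72.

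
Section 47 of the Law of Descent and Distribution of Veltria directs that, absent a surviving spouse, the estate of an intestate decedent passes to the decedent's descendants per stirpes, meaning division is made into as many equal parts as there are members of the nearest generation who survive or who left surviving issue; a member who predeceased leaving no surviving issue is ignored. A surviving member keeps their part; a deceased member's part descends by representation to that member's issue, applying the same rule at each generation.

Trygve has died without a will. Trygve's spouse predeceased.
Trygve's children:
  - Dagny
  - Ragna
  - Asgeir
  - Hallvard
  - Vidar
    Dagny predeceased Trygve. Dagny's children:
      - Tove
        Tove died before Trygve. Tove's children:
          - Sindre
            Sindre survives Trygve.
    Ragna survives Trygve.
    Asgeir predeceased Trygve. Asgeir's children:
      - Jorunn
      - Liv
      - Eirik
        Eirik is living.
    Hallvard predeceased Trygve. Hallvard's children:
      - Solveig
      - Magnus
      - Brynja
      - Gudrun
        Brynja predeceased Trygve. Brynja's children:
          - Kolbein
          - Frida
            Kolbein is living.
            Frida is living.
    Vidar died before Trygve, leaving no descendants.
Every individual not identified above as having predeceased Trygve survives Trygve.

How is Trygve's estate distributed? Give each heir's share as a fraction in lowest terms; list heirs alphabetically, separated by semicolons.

Eirik 1/12; Frida 1/32; Gudrun 1/16; Jorunn 1/12; Kolbein 1/32; Liv 1/12; Magnus 1/16; Ragna 1/4; Sindre 1/4; Solveig 1/16

There is no surviving spouse, so the entire estate passes to Trygve's descendants per stirpes.
Vidar left no surviving issue, so that branch lapses and is disregarded.
The estate is divided into 4 equal shares of 1/4 among Dagny, Ragna, Asgeir, Hallvard.
Dagny predeceased; the 1/4 allotted to Dagny's branch passes to Dagny's issue by representation.
Tove's line is the sole branch at this level, so the full 1/4 passes to Tove's issue by representation.
Sindre is the sole taker at this level and receives the full 1/4.
Ragna is living and takes 1/4.
Asgeir predeceased; the 1/4 allotted to Asgeir's branch passes to Asgeir's issue by representation.
The 1/4 is divided into 3 equal shares of 1/12 among Jorunn, Liv, Eirik.
Jorunn is living and takes 1/12.
Liv is living and takes 1/12.
Eirik is living and takes 1/12.
Hallvard predeceased; the 1/4 allotted to Hallvard's branch passes to Hallvard's issue by representation.
The 1/4 is divided into 4 equal shares of 1/16 among Solveig, Magnus, Brynja, Gudrun.
Solveig is living and takes 1/16.
Magnus is living and takes 1/16.
Brynja predeceased; the 1/16 allotted to Brynja's branch passes to Brynja's issue by representation.
The 1/16 is divided into 2 equal shares of 1/32 among Kolbein, Frida.
Kolbein is living and takes 1/32.
Frida is living and takes 1/32.
Gudrun is living and takes 1/16.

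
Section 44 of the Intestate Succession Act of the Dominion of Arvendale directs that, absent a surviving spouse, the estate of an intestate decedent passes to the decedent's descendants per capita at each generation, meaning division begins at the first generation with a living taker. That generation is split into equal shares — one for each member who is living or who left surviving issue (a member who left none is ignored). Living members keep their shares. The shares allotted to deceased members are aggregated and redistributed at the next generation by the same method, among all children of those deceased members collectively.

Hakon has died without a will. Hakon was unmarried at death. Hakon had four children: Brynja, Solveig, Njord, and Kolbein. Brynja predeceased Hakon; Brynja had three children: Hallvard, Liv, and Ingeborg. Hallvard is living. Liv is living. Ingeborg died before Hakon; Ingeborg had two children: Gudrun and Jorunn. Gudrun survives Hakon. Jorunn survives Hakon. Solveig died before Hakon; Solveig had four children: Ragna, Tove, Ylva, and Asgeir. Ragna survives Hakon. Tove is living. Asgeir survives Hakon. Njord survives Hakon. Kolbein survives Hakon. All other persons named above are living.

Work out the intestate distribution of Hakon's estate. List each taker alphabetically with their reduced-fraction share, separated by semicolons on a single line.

There is no surviving spouse, so the entire estate passes to Hakon's descendants per capita at each generation.
At generation 1 (Brynja, Solveig, Njord, Kolbein) there are 4 shares of (1)/4 = 1/4 each.
Living: Njord and Kolbein — each takes 1/4.
Deceased: Brynja and Solveig. Their combined 1/2 is pooled and carried to generation 2.
At generation 2 (Hallvard, Liv, Ingeborg, Ragna, Tove, Ylva, Asgeir) there are 7 shares of (1/2)/7 = 1/14 each.
Living: Hallvard, Liv, Ragna, Tove, Ylva, and Asgeir — each takes 1/14.
Deceased: Ingeborg. That 1/14 share is carried to generation 3.
At generation 3 (Gudrun, Jorunn) there are 2 shares of (1/14)/2 = 1/28 each.
Living: Gudrun and Jorunn — each takes 1/28.

Asgeir 1/14; Gudrun 1/28; Hallvard 1/14; Jorunn 1/28; Kolbein 1/4; Liv 1/14; Njord 1/4; Ragna 1/14; Tove 1/14; Ylva 1/14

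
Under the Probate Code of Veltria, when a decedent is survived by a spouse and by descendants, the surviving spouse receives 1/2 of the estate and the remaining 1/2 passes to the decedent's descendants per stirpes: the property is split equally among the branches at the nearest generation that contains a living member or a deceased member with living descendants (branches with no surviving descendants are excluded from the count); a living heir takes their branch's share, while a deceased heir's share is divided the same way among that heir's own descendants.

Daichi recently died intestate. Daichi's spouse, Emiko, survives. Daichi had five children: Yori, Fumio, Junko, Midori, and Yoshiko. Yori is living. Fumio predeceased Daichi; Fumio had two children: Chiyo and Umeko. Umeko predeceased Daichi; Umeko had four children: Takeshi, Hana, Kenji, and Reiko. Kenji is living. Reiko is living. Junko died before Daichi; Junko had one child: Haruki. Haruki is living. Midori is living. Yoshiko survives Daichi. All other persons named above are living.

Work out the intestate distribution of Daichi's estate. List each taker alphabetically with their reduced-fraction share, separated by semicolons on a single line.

Emiko, as surviving spouse, takes 1/2.
The remaining 1/2 passes to Daichi's descendants per stirpes.
The 1/2 is divided into 5 equal shares of 1/10 among Yori, Fumio, Junko, Midori, Yoshiko.
Yori is living and takes 1/10.
Fumio predeceased; the 1/10 allotted to Fumio's branch passes to Fumio's issue by representation.
The 1/10 is divided into 2 equal shares of 1/20 among Chiyo, Umeko.
Chiyo is living and takes 1/20.
Umeko predeceased; the 1/20 allotted to Umeko's branch passes to Umeko's issue by representation.
The 1/20 is divided into 4 equal shares of 1/80 among Takeshi, Hana, Kenji, Reiko.
Takeshi is living and takes 1/80.
Hana is living and takes 1/80.
Kenji is living and takes 1/80.
Reiko is living and takes 1/80.
Junko predeceased; the 1/10 allotted to Junko's branch passes to Junko's issue by representation.
Haruki is the sole taker at this level and receives the full 1/10.
Midori is living and takes 1/10.
Yoshiko is living and takes 1/10.

Chiyo 1/20; Emiko 1/2; Hana 1/80; Haruki 1/10; Kenji 1/80; Midori 1/10; Reiko 1/80; Takeshi 1/80; Yori 1/10; Yoshiko 1/10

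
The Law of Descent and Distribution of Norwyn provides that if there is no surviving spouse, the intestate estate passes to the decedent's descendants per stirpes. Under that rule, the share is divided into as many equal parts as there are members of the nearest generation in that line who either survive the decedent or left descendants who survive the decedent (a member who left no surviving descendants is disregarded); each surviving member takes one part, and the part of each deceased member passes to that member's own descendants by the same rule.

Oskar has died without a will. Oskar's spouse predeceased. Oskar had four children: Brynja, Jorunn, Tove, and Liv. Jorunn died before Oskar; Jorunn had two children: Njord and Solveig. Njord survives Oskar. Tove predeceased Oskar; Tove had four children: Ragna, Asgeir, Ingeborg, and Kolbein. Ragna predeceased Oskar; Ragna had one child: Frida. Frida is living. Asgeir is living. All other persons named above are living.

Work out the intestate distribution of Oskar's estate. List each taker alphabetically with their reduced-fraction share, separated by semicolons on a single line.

There is no surviving spouse, so the entire estate passes to Oskar's descendants per stirpes.
The estate is divided into 4 equal shares of 1/4 among Brynja, Jorunn, Tove, Liv.
Brynja is living and takes 1/4.
Jorunn predeceased; the 1/4 allotted to Jorunn's branch passes to Jorunn's issue by representation.
The 1/4 is divided into 2 equal shares of 1/8 among Njord, Solveig.
Njord is living and takes 1/8.
Solveig is living and takes 1/8.
Tove predeceased; the 1/4 allotted to Tove's branch passes to Tove's issue by representation.
The 1/4 is divided into 4 equal shares of 1/16 among Ragna, Asgeir, Ingeborg, Kolbein.
Ragna predeceased; the 1/16 allotted to Ragna's branch passes to Ragna's issue by representation.
Frida is the sole taker at this level and receives the full 1/16.
Asgeir is living and takes 1/16.
Ingeborg is living and takes 1/16.
Kolbein is living and takes 1/16.
Liv is living and takes 1/4.

Asgeir 1/16; Brynja 1/4; Frida 1/16; Ingeborg 1/16; Kolbein 1/16; Liv 1/4; Njord 1/8; Solveig 1/8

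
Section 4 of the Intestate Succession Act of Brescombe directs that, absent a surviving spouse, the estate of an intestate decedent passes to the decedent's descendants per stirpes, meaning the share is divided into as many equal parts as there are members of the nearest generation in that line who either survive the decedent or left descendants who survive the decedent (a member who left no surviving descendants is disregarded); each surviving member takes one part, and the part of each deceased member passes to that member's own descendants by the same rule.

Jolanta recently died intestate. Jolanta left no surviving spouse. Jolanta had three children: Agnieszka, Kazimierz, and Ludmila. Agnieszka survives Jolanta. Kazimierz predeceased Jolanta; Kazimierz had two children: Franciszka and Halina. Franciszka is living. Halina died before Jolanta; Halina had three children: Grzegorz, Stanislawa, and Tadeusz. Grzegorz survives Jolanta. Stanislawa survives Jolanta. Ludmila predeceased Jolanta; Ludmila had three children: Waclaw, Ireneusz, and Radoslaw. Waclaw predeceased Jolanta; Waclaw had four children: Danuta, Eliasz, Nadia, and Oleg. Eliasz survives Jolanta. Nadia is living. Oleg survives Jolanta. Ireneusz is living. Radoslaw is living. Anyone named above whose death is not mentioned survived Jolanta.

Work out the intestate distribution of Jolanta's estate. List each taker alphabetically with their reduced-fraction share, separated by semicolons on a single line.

There is no surviving spouse, so the entire estate passes to Jolanta's descendants per stirpes.
The estate is divided into 3 equal shares of 1/3 among Agnieszka, Kazimierz, Ludmila.
Agnieszka is living and takes 1/3.
Kazimierz predeceased; the 1/3 allotted to Kazimierz's branch passes to Kazimierz's issue by representation.
The 1/3 is divided into 2 equal shares of 1/6 among Franciszka, Halina.
Franciszka is living and takes 1/6.
Halina predeceased; the 1/6 allotted to Halina's branch passes to Halina's issue by representation.
The 1/6 is divided into 3 equal shares of 1/18 among Grzegorz, Stanislawa, Tadeusz.
Grzegorz is living and takes 1/18.
Stanislawa is living and takes 1/18.
Tadeusz is living and takes 1/18.
Ludmila predeceased; the 1/3 allotted to Ludmila's branch passes to Ludmila's issue by representation.
The 1/3 is divided into 3 equal shares of 1/9 among Waclaw, Ireneusz, Radoslaw.
Waclaw predeceased; the 1/9 allotted to Waclaw's branch passes to Waclaw's issue by representation.
The 1/9 is divided into 4 equal shares of 1/36 among Danuta, Eliasz, Nadia, Oleg.
Danuta is living and takes 1/36.
Eliasz is living and takes 1/36.
Nadia is living and takes 1/36.
Oleg is living and takes 1/36.
Ireneusz is living and takes 1/9.
Radoslaw is living and takes 1/9.

Agnieszka 1/3; Danuta 1/36; Eliasz 1/36; Franciszka 1/6; Grzegorz 1/18; Ireneusz 1/9; Nadia 1/36; Oleg 1/36; Radoslaw 1/9; Stanislawa 1/18; Tadeusz 1/18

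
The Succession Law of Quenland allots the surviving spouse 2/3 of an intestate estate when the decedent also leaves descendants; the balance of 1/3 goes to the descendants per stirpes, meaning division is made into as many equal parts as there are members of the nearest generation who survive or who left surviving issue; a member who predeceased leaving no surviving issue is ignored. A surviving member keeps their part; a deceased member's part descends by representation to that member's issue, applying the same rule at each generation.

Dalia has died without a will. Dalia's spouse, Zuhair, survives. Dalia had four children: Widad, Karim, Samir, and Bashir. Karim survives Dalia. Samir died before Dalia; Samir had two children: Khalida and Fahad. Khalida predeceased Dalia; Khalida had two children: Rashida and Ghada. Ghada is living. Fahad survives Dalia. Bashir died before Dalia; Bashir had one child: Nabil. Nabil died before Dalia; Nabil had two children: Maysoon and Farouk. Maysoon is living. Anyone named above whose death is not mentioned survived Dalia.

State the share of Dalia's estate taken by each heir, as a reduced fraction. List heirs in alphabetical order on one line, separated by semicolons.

Fahad 1/24; Farouk 1/24; Ghada 1/48; Karim 1/12; Maysoon 1/24; Rashida 1/48; Widad 1/12; Zuhair 2/3

Zuhair, as surviving spouse, takes 2/3.
The remaining 1/3 passes to Dalia's descendants per stirpes.
The 1/3 is divided into 4 equal shares of 1/12 among Widad, Karim, Samir, Bashir.
Widad is living and takes 1/12.
Karim is living and takes 1/12.
Samir predeceased; the 1/12 allotted to Samir's branch passes to Samir's issue by representation.
The 1/12 is divided into 2 equal shares of 1/24 among Khalida, Fahad.
Khalida predeceased; the 1/24 allotted to Khalida's branch passes to Khalida's issue by representation.
The 1/24 is divided into 2 equal shares of 1/48 among Rashida, Ghada.
Rashida is living and takes 1/48.
Ghada is living and takes 1/48.
Fahad is living and takes 1/24.
Bashir predeceased; the 1/12 allotted to Bashir's branch passes to Bashir's issue by representation.
Nabil's line is the sole branch at this level, so the full 1/12 passes to Nabil's issue by representation.
The 1/12 is divided into 2 equal shares of 1/24 among Maysoon, Farouk.
Maysoon is living and takes 1/24.
Farouk is living and takes 1/24.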